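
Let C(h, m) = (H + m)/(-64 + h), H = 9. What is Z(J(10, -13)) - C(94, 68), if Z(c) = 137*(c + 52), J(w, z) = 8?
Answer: 246523/30 ≈ 8217.4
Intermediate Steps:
Z(c) = 7124 + 137*c (Z(c) = 137*(52 + c) = 7124 + 137*c)
C(h, m) = (9 + m)/(-64 + h)
Z(J(10, -13)) - C(94, 68) = (7124 + 137*8) - (9 + 68)/(-64 + 94) = (7124 + 1096) - 77/30 = 8220 - 77/30 = 246523/30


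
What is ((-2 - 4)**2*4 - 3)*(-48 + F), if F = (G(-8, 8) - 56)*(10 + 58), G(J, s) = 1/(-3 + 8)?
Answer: -2708892/5 ≈ -5.4178e+5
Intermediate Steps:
G(J, s) = 1/5
F = -18972/5 (F = (1/5 - 56)*(10 + 58) = -279/5*68 = -18972/5 ≈ -3794.4)
((-2 - 4)**2*4 - 3)*(-48 + F) = ((-2 - 4)**2*4 - 3)*(-48 - 18972/5) = ((-6)**2*4 - 3)*(-19212/5) = (36*4 - 3)*(-19212/5) = (144 - 3)*(-19212/5) = 141*(-19212/5) = -2708892/5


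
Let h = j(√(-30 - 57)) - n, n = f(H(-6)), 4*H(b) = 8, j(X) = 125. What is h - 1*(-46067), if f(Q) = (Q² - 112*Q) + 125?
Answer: 46287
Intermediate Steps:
H(b) = 2 (H(b) = (¼)*8 = 2)
f(Q) = 125 + Q² - 112*Q
n = -95 (n = 125 + 2² - 112*2 = 125 + 4 - 224 = -95)
h = 220 (h = 125 - 1*(-95) = 125 + 95 = 220)
h - 1*(-46067) = 220 - 1*(-46067) = 220 + 46067 = 46287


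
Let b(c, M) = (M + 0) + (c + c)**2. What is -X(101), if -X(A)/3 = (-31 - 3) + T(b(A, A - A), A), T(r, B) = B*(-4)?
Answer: -1314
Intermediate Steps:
b(c, M) = M + 4*c**2 (b(c, M) = M + (2*c)**2 = M + 4*c**2)
T(r, B) = -4*B
X(A) = 102 + 12*A (X(A) = -3*((-31 - 3) - 4*A) = -3*(-34 - 4*A) = 102 + 12*A)
-X(101) = -(102 + 12*101) = -(102 + 1212) = -1*1314 = -1314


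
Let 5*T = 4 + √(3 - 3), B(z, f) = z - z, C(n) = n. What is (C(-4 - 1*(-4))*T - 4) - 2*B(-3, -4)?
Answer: -4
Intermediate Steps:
B(z, f) = 0
T = ⅘ (T = (4 + √(3 - 3))/5 = (4 + √0)/5 = (4 + 0)/5 = (⅕)*4 = ⅘ ≈ 0.80000)
(C(-4 - 1*(-4))*T - 4) - 2*B(-3, -4) = ((-4 - 1*(-4))*(⅘) - 4) - 2*0 = ((-4 + 4)*(⅘) - 4) + 0 = (0*(⅘) - 4) + 0 = (0 - 4) + 0 = -4 + 0 = -4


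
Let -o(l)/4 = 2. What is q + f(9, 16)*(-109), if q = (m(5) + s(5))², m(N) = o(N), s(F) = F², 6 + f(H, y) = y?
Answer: -801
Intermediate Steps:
f(H, y) = -6 + y
o(l) = -8 (o(l) = -4*2 = -8)
m(N) = -8
q = 289 (q = (-8 + 5²)² = (-8 + 25)² = 17² = 289)
q + f(9, 16)*(-109) = 289 + (-6 + 16)*(-109) = 289 + 10*(-109) = 289 - 1090 = -801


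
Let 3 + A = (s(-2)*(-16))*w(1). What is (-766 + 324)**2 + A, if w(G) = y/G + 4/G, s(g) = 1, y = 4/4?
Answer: 195281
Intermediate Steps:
y = 1 (y = 4*(1/4) = 1)
w(G) = 5/G (w(G) = 1/G + 4/G = 5/G)
A = -83 (A = -3 + (1*(-16))*(5/1) = -3 - 80 = -83)
(-766 + 324)**2 + A = (-766 + 324)**2 - 83 = (-442)**2 - 83 = 195364 - 83 = 195281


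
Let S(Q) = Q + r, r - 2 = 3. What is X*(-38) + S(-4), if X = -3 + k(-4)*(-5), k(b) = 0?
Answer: 115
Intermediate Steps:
r = 5 (r = 2 + 3 = 5)
S(Q) = 5 + Q (S(Q) = Q + 5 = 5 + Q)
X = -3 (X = -3 + 0*(-5) = -3 + 0 = -3)
X*(-38) + S(-4) = -3*(-38) + (5 - 4) = 114 + 1 = 115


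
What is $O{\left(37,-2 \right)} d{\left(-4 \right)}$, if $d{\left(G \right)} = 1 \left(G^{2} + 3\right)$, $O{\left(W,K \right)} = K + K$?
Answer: $-76$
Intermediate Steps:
$O{\left(W,K \right)} = 2 K$
$d{\left(G \right)} = 3 + G^{2}$ ($d{\left(G \right)} = 1 \left(3 + G^{2}\right) = 3 + G^{2}$)
$O{\left(37,-2 \right)} d{\left(-4 \right)} = 2 \left(-2\right) \left(3 + \left(-4\right)^{2}\right) = - 4 \left(3 + 16\right) = \left(-4\right) 19 = -76$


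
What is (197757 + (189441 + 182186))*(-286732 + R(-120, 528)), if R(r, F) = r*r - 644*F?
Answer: -348670263776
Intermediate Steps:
R(r, F) = r² - 644*F
(197757 + (189441 + 182186))*(-286732 + R(-120, 528)) = (197757 + (189441 + 182186))*(-286732 + ((-120)² - 644*528)) = (197757 + 371627)*(-286732 + (14400 - 340032)) = 569384*(-286732 - 325632) = 569384*(-612364) = -348670263776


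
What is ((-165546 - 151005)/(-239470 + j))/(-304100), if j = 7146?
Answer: -316551/70649728400 ≈ -4.4806e-6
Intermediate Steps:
((-165546 - 151005)/(-239470 + j))/(-304100) = ((-165546 - 151005)/(-239470 + 7146))/(-304100) = -316551/(-232324)*(-1/304100) = -316551*(-1/232324)*(-1/304100) = (316551/232324)*(-1/304100) = -316551/70649728400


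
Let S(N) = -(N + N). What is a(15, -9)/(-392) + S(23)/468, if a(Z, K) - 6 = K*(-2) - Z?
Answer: -5561/45864 ≈ -0.12125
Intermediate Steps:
a(Z, K) = 6 - Z - 2*K (a(Z, K) = 6 + (K*(-2) - Z) = 6 + (-2*K - Z) = 6 + (-Z - 2*K) = 6 - Z - 2*K)
S(N) = -2*N
a(15, -9)/(-392) + S(23)/468 = (6 - 1*15 - 2*(-9))/(-392) - 2*23/468 = (6 - 15 + 18)*(-1/392) - 46*1/468 = 9*(-1/392) - 23/234 = -9/392 - 23/234 = -5561/45864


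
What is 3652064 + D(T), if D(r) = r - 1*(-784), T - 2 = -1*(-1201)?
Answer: 3654051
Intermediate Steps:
T = 1203 (T = 2 - 1*(-1201) = 2 + 1201 = 1203)
D(r) = 784 + r (D(r) = r + 784 = 784 + r)
3652064 + D(T) = 3652064 + (784 + 1203) = 3652064 + 1987 = 3654051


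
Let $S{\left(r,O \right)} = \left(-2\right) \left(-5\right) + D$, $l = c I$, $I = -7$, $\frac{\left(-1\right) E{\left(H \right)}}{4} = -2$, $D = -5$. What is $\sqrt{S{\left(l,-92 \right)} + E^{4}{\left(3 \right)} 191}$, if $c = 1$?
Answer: $\sqrt{782341} \approx 884.5$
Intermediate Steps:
$E{\left(H \right)} = 8$ ($E{\left(H \right)} = \left(-4\right) \left(-2\right) = 8$)
$l = -7$ ($l = 1 \left(-7\right) = -7$)
$S{\left(r,O \right)} = 5$ ($S{\left(r,O \right)} = \left(-2\right) \left(-5\right) - 5 = 10 - 5 = 5$)
$\sqrt{S{\left(l,-92 \right)} + E^{4}{\left(3 \right)} 191} = \sqrt{5 + 8^{4} \cdot 191} = \sqrt{5 + 4096 \cdot 191} = \sqrt{5 + 782336} = \sqrt{782341}$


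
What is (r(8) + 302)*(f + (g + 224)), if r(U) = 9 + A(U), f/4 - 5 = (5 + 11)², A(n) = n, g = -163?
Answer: 352495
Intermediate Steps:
f = 1044 (f = 20 + 4*(5 + 11)² = 20 + 4*16² = 20 + 4*256 = 20 + 1024 = 1044)
r(U) = 9 + U
(r(8) + 302)*(f + (g + 224)) = ((9 + 8) + 302)*(1044 + (-163 + 224)) = (17 + 302)*(1044 + 61) = 319*1105 = 352495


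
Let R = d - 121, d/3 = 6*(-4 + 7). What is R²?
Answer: 4489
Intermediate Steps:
d = 54 (d = 3*(6*(-4 + 7)) = 3*(6*3) = 3*18 = 54)
R = -67 (R = 54 - 121 = -67)
R² = (-67)² = 4489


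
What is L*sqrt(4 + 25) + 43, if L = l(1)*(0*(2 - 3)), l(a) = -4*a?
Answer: 43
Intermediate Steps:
L = 0 (L = (-4*1)*(0*(2 - 3)) = -0*(-1) = -4*0 = 0)
L*sqrt(4 + 25) + 43 = 0*sqrt(4 + 25) + 43 = 0*sqrt(29) + 43 = 0 + 43 = 43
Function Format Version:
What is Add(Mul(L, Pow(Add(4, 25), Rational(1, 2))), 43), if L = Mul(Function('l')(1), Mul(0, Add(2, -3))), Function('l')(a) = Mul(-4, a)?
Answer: 43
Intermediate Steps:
L = 0 (L = Mul(Mul(-4, 1), Mul(0, Add(2, -3))) = Mul(-4, Mul(0, -1)) = Mul(-4, 0) = 0)
Add(Mul(L, Pow(Add(4, 25), Rational(1, 2))), 43) = Add(Mul(0, Pow(Add(4, 25), Rational(1, 2))), 43) = Add(Mul(0, Pow(29, Rational(1, 2))), 43) = Add(0, 43) = 43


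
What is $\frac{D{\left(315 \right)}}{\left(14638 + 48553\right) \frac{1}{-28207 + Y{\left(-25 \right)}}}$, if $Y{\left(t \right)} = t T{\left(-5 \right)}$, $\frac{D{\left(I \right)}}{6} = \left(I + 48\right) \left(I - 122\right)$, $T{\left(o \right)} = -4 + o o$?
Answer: $- \frac{12077611128}{63191} \approx -1.9113 \cdot 10^{5}$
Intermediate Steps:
$T{\left(o \right)} = -4 + o^{2}$
$D{\left(I \right)} = 6 \left(-122 + I\right) \left(48 + I\right)$ ($D{\left(I \right)} = 6 \left(I + 48\right) \left(I - 122\right) = 6 \left(48 + I\right) \left(-122 + I\right) = 6 \left(-122 + I\right) \left(48 + I\right)$)
$Y{\left(t \right)} = 21 t$ ($Y{\left(t \right)} = t \left(-4 + \left(-5\right)^{2}\right) = t \left(-4 + 25\right) = t 21 = 21 t$)
$\frac{D{\left(315 \right)}}{\left(14638 + 48553\right) \frac{1}{-28207 + Y{\left(-25 \right)}}} = \frac{-35136 - 139860 + 6 \cdot 315^{2}}{\left(14638 + 48553\right) \frac{1}{-28207 + 21 \left(-25\right)}} = \frac{-35136 - 139860 + 6 \cdot 99225}{63191 \frac{1}{-28207 - 525}} = \frac{-35136 - 139860 + 595350}{63191 \frac{1}{-28732}} = \frac{420354}{63191 \left(- \frac{1}{28732}\right)} = \frac{420354}{- \frac{63191}{28732}} = 420354 \left(- \frac{28732}{63191}\right) = - \frac{12077611128}{63191}$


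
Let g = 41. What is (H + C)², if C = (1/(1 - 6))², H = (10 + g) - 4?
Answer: 1382976/625 ≈ 2212.8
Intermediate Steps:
H = 47 (H = (10 + 41) - 4 = 51 - 4 = 47)
C = 1/25 (C = (1/(-5))² = (-⅕)² = 1/25 ≈ 0.040000)
(H + C)² = (47 + 1/25)² = (1176/25)² = 1382976/625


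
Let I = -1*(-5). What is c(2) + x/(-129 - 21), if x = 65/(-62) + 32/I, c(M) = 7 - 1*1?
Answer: 92447/15500 ≈ 5.9643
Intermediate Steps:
I = 5
c(M) = 6 (c(M) = 7 - 1 = 6)
x = 1659/310 (x = 65/(-62) + 32/5 = 65*(-1/62) + 32*(⅕) = -65/62 + 32/5 = 1659/310 ≈ 5.3516)
c(2) + x/(-129 - 21) = 6 + 1659/(310*(-129 - 21)) = 6 + (1659/310)/(-150) = 6 + (1659/310)*(-1/150) = 6 - 553/15500 = 92447/15500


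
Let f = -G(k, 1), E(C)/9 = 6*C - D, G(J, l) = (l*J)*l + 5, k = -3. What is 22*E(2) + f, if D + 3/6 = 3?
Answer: 1879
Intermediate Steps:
D = 5/2 (D = -½ + 3 = 5/2 ≈ 2.5000)
G(J, l) = 5 + J*l² (G(J, l) = (J*l)*l + 5 = J*l² + 5 = 5 + J*l²)
E(C) = -45/2 + 54*C (E(C) = 9*(6*C - 1*5/2) = 9*(6*C - 5/2) = 9*(-5/2 + 6*C) = -45/2 + 54*C)
f = -2 (f = -(5 - 3*1²) = -(5 - 3*1) = -(5 - 3) = -1*2 = -2)
22*E(2) + f = 22*(-45/2 + 54*2) - 2 = 22*(-45/2 + 108) - 2 = 22*(171/2) - 2 = 1881 - 2 = 1879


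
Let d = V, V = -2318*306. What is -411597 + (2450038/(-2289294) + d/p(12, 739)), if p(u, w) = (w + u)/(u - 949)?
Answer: 406935109291834/859629897 ≈ 4.7338e+5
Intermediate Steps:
V = -709308
d = -709308
p(u, w) = (u + w)/(-949 + u)
-411597 + (2450038/(-2289294) + d/p(12, 739)) = -411597 + (2450038/(-2289294) - 709308*(-949 + 12)/(12 + 739)) = -411597 + (2450038*(-1/2289294) - 709308/(751/(-937))) = -411597 + (-1225019/1144647 - 709308/((-1/937*751))) = -411597 + (-1225019/1144647 - 709308/(-751/937)) = -411597 + (-1225019/1144647 - 709308*(-937/751)) = -411597 + (-1225019/1144647 + 664621596/751) = -411597 + 760756196007343/859629897 = 406935109291834/859629897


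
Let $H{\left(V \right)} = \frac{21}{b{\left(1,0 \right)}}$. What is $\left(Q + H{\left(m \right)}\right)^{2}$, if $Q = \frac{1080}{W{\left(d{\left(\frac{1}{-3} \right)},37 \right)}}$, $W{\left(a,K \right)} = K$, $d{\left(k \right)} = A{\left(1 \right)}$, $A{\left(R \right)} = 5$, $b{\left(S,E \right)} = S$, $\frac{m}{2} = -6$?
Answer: $\frac{3448449}{1369} \approx 2519.0$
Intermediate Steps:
$m = -12$ ($m = 2 \left(-6\right) = -12$)
$d{\left(k \right)} = 5$
$H{\left(V \right)} = 21$ ($H{\left(V \right)} = \frac{21}{1} = 21 \cdot 1 = 21$)
$Q = \frac{1080}{37} \approx 29.189$
$\left(Q + H{\left(m \right)}\right)^{2} = \left(\frac{1080}{37} + 21\right)^{2} = \left(\frac{1857}{37}\right)^{2} = \frac{3448449}{1369}$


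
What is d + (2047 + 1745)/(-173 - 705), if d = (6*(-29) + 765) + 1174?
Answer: 772939/439 ≈ 1760.7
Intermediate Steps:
d = 1765 (d = (-174 + 765) + 1174 = 591 + 1174 = 1765)
d + (2047 + 1745)/(-173 - 705) = 1765 + (2047 + 1745)/(-173 - 705) = 1765 + 3792/(-878) = 1765 + 3792*(-1/878) = 1765 - 1896/439 = 772939/439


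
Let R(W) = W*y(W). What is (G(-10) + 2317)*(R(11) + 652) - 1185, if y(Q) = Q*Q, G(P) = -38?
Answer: 4518072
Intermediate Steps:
y(Q) = Q²
R(W) = W³ (R(W) = W*W² = W³)
(G(-10) + 2317)*(R(11) + 652) - 1185 = (-38 + 2317)*(11³ + 652) - 1185 = 2279*(1331 + 652) - 1185 = 2279*1983 - 1185 = 4519257 - 1185 = 4518072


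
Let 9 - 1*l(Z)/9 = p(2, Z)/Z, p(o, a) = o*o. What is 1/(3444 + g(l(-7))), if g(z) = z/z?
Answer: 1/3445 ≈ 0.00029028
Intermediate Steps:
p(o, a) = o²
l(Z) = 81 - 36/Z (l(Z) = 81 - 9*2²/Z = 81 - 36/Z)
g(z) = 1
1/(3444 + g(l(-7))) = 1/(3444 + 1) = 1/3445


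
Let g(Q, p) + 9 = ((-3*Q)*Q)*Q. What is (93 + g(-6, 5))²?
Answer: 535824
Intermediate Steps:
g(Q, p) = -9 - 3*Q³ (g(Q, p) = -9 + ((-3*Q)*Q)*Q = -9 + (-3*Q²)*Q = -9 - 3*Q³)
(93 + g(-6, 5))² = (93 + (-9 - 3*(-6)³))² = (93 + (-9 - 3*(-216)))² = (93 + (-9 + 648))² = (93 + 639)² = 732² = 535824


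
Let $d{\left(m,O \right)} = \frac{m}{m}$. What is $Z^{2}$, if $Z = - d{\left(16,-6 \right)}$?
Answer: $1$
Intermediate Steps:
$d{\left(m,O \right)} = 1$
$Z = -1$ ($Z = \left(-1\right) 1 = -1$)
$Z^{2} = \left(-1\right)^{2} = 1$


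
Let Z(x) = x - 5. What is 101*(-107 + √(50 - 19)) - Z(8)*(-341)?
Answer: -9784 + 101*√31 ≈ -9221.7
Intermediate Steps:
Z(x) = -5 + x
101*(-107 + √(50 - 19)) - Z(8)*(-341) = 101*(-107 + √(50 - 19)) - (-5 + 8)*(-341) = 101*(-107 + √31) - 3*(-341) = (-10807 + 101*√31) - 1*(-1023) = (-10807 + 101*√31) + 1023 = -9784 + 101*√31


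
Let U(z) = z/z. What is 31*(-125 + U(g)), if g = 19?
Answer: -3844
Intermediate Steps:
U(z) = 1
31*(-125 + U(g)) = 31*(-125 + 1) = 31*(-124) = -3844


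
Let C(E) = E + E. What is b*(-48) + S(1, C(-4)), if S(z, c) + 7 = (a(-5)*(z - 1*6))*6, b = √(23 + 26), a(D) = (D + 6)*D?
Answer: -193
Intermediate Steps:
C(E) = 2*E
a(D) = D*(6 + D) (a(D) = (6 + D)*D = D*(6 + D))
b = 7 (b = √49 = 7)
S(z, c) = 173 - 30*z (S(z, c) = -7 + ((-5*(6 - 5))*(z - 1*6))*6 = -7 + ((-5*1)*(z - 6))*6 = -7 - 5*(-6 + z)*6 = -7 + (30 - 5*z)*6 = -7 + (180 - 30*z) = 173 - 30*z)
b*(-48) + S(1, C(-4)) = 7*(-48) + (173 - 30*1) = -336 + (173 - 30) = -336 + 143 = -193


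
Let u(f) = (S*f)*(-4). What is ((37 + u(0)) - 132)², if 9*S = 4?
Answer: 9025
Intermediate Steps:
S = 4/9 (S = (⅑)*4 = 4/9 ≈ 0.44444)
u(f) = -16*f/9 (u(f) = (4*f/9)*(-4) = -16*f/9)
((37 + u(0)) - 132)² = ((37 - 16/9*0) - 132)² = ((37 + 0) - 132)² = (37 - 132)² = (-95)² = 9025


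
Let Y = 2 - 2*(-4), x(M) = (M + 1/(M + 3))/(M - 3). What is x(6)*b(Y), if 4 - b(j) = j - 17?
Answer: 605/27 ≈ 22.407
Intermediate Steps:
x(M) = (M + 1/(3 + M))/(-3 + M)
Y = 10 (Y = 2 + 8 = 10)
b(j) = 21 - j (b(j) = 4 - (j - 17) = 4 - (-17 + j) = 4 + (17 - j) = 21 - j)
x(6)*b(Y) = ((1 + 6**2 + 3*6)/(-9 + 6**2))*(21 - 1*10) = ((1 + 36 + 18)/(-9 + 36))*(21 - 10) = (55/27)*11 = 605/27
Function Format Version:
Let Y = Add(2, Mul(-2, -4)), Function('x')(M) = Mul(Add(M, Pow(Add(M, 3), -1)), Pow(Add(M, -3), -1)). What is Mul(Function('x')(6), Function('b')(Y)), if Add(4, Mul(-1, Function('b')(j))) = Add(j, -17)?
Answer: Rational(605, 27) ≈ 22.407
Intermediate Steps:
Function('x')(M) = Mul(Pow(Add(-3, M), -1), Add(M, Pow(Add(3, M), -1))) (Function('x')(M) = Mul(Add(M, Pow(Add(3, M), -1)), Pow(Add(-3, M), -1)) = Mul(Pow(Add(-3, M), -1), Add(M, Pow(Add(3, M), -1))))
Y = 10 (Y = Add(2, 8) = 10)
Function('b')(j) = Add(21, Mul(-1, j)) (Function('b')(j) = Add(4, Mul(-1, Add(j, -17))) = Add(4, Mul(-1, Add(-17, j))) = Add(4, Add(17, Mul(-1, j))) = Add(21, Mul(-1, j)))
Mul(Function('x')(6), Function('b')(Y)) = Mul(Mul(Pow(Add(-9, Pow(6, 2)), -1), Add(1, Pow(6, 2), Mul(3, 6))), Add(21, Mul(-1, 10))) = Mul(Mul(Pow(Add(-9, 36), -1), Add(1, 36, 18)), Add(21, -10)) = Mul(Mul(Pow(27, -1), 55), 11) = Mul(Mul(Rational(1, 27), 55), 11) = Mul(Rational(55, 27), 11) = Rational(605, 27)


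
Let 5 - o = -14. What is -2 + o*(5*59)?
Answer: 5603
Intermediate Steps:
o = 19 (o = 5 - 1*(-14) = 5 + 14 = 19)
-2 + o*(5*59) = -2 + 19*(5*59) = -2 + 19*295 = -2 + 5605 = 5603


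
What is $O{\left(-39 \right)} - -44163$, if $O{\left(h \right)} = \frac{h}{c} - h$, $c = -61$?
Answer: $\frac{2696361}{61} \approx 44203.0$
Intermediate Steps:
$O{\left(h \right)} = - \frac{62 h}{61}$ ($O{\left(h \right)} = \frac{h}{-61} - h = h \left(- \frac{1}{61}\right) - h = - \frac{h}{61} - h = - \frac{62 h}{61}$)
$O{\left(-39 \right)} - -44163 = \left(- \frac{62}{61}\right) \left(-39\right) - -44163 = \frac{2418}{61} + 44163 = \frac{2696361}{61}$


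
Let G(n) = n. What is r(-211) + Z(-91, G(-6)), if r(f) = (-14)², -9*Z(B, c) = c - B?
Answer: 1679/9 ≈ 186.56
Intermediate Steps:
Z(B, c) = -c/9 + B/9 (Z(B, c) = -(c - B)/9 = -c/9 + B/9)
r(f) = 196
r(-211) + Z(-91, G(-6)) = 196 + (-⅑*(-6) + (⅑)*(-91)) = 196 + (⅔ - 91/9) = 196 - 85/9 = 1679/9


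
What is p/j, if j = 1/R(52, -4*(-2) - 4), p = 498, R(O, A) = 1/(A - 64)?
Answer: -83/10 ≈ -8.3000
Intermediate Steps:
R(O, A) = 1/(-64 + A)
j = -60 (j = 1/(1/(-64 + (-4*(-2) - 4))) = 1/(1/(-64 + (8 - 4))) = 1/(1/(-64 + 4)) = 1/(1/(-60)) = 1/(-1/60) = -60)
p/j = 498/(-60) = 498*(-1/60) = -83/10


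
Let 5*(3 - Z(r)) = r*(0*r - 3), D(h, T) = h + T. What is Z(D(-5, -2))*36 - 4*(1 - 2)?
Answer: -196/5 ≈ -39.200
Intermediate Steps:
D(h, T) = T + h
Z(r) = 3 + 3*r/5 (Z(r) = 3 - r*(0*r - 3)/5 = 3 - r*(0 - 3)/5 = 3 - r*(-3)/5 = 3 - (-3)*r/5 = 3 + 3*r/5)
Z(D(-5, -2))*36 - 4*(1 - 2) = (3 + 3*(-2 - 5)/5)*36 - 4*(1 - 2) = (3 + (3/5)*(-7))*36 - 4*(-1) = (3 - 21/5)*36 + 4 = -6/5*36 + 4 = -216/5 + 4 = -196/5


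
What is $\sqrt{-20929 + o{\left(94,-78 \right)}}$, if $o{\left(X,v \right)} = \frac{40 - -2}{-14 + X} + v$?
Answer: $\frac{i \sqrt{8402590}}{20} \approx 144.94 i$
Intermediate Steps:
$o{\left(X,v \right)} = v + \frac{42}{-14 + X}$ ($o{\left(X,v \right)} = \frac{40 + \left(-20 + 22\right)}{-14 + X} + v = \frac{40 + 2}{-14 + X} + v = \frac{42}{-14 + X} + v = v + \frac{42}{-14 + X}$)
$\sqrt{-20929 + o{\left(94,-78 \right)}} = \sqrt{-20929 + \frac{42 - -1092 + 94 \left(-78\right)}{-14 + 94}} = \sqrt{-20929 + \frac{42 + 1092 - 7332}{80}} = \sqrt{-20929 + \frac{1}{80} \left(-6198\right)} = \sqrt{-20929 - \frac{3099}{40}} = \sqrt{- \frac{840259}{40}} = \frac{i \sqrt{8402590}}{20}$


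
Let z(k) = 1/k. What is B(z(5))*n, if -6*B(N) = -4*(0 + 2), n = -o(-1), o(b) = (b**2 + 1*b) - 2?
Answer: 8/3 ≈ 2.6667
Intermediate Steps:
o(b) = -2 + b + b**2 (o(b) = (b**2 + b) - 2 = (b + b**2) - 2 = -2 + b + b**2)
z(k) = 1/k
n = 2 (n = -(-2 - 1 + (-1)**2) = -(-2 - 1 + 1) = -1*(-2) = 2)
B(N) = 4/3 (B(N) = -(-2)*(0 + 2)/3 = -(-2)*2/3 = -1/6*(-8) = 4/3)
B(z(5))*n = (4/3)*2 = 8/3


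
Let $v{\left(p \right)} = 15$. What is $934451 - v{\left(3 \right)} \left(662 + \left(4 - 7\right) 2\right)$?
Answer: $924611$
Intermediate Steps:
$934451 - v{\left(3 \right)} \left(662 + \left(4 - 7\right) 2\right) = 934451 - 15 \left(662 + \left(4 - 7\right) 2\right) = 934451 - 15 \left(662 - 6\right) = 934451 - 15 \cdot 656 = 934451 - 9840 = 924611$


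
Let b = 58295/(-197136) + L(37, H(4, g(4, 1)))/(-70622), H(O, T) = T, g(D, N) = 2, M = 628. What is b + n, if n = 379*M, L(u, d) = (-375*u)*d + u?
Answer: 1656818698439791/6961069296 ≈ 2.3801e+5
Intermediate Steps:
L(u, d) = u - 375*d*u (L(u, d) = -375*d*u + u = u - 375*d*u)
b = 673160239/6961069296 (b = 58295/(-197136) + (37*(1 - 375*2))/(-70622) = 58295*(-1/197136) + (37*(1 - 750))*(-1/70622) = -58295/197136 + (37*(-749))*(-1/70622) = -58295/197136 - 27713*(-1/70622) = -58295/197136 + 27713/70622 = 673160239/6961069296 ≈ 0.096704)
n = 238012 (n = 379*628 = 238012)
b + n = 673160239/6961069296 + 238012 = 1656818698439791/6961069296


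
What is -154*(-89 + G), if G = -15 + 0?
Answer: 16016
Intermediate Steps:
G = -15
-154*(-89 + G) = -154*(-89 - 15) = -154*(-104) = 16016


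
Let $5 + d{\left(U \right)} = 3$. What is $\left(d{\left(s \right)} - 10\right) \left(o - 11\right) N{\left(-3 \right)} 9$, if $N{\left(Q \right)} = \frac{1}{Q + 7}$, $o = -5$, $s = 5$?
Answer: $432$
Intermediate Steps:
$d{\left(U \right)} = -2$ ($d{\left(U \right)} = -5 + 3 = -2$)
$N{\left(Q \right)} = \frac{1}{7 + Q}$
$\left(d{\left(s \right)} - 10\right) \left(o - 11\right) N{\left(-3 \right)} 9 = \frac{\left(-2 - 10\right) \left(-5 - 11\right)}{7 - 3} \cdot 9 = \frac{\left(-12\right) \left(-16\right)}{4} \cdot 9 = 192 \cdot \frac{1}{4} \cdot 9 = 48 \cdot 9 = 432$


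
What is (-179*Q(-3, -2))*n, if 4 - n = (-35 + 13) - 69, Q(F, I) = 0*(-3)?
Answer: 0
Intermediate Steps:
Q(F, I) = 0
n = 95 (n = 4 - ((-35 + 13) - 69) = 4 - (-22 - 69) = 4 - 1*(-91) = 4 + 91 = 95)
(-179*Q(-3, -2))*n = -179*0*95 = 0*95 = 0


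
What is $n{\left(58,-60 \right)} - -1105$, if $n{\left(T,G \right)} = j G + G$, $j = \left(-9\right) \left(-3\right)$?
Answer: $-575$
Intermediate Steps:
$j = 27$
$n{\left(T,G \right)} = 28 G$ ($n{\left(T,G \right)} = 27 G + G = 28 G$)
$n{\left(58,-60 \right)} - -1105 = 28 \left(-60\right) - -1105 = -1680 + 1105 = -575$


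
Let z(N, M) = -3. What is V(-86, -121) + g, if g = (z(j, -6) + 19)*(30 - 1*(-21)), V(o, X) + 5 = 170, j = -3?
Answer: 981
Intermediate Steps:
V(o, X) = 165 (V(o, X) = -5 + 170 = 165)
g = 816 (g = (-3 + 19)*(30 - 1*(-21)) = 16*(30 + 21) = 16*51 = 816)
V(-86, -121) + g = 165 + 816 = 981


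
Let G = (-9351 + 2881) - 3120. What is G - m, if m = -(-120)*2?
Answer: -9830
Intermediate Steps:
G = -9590 (G = -6470 - 3120 = -9590)
m = 240 (m = -5*(-48) = 240)
G - m = -9590 - 1*240 = -9590 - 240 = -9830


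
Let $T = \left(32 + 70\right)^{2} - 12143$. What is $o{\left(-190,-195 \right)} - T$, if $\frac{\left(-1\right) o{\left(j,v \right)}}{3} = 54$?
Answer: $1577$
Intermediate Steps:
$o{\left(j,v \right)} = -162$ ($o{\left(j,v \right)} = \left(-3\right) 54 = -162$)
$T = -1739$ ($T = 102^{2} - 12143 = 10404 - 12143 = -1739$)
$o{\left(-190,-195 \right)} - T = -162 - -1739 = -162 + 1739 = 1577$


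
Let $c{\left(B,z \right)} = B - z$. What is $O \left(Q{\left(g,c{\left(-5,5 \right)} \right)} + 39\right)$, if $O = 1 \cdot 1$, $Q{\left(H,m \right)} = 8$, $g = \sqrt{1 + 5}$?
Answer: $47$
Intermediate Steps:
$g = \sqrt{6} \approx 2.4495$
$O = 1$
$O \left(Q{\left(g,c{\left(-5,5 \right)} \right)} + 39\right) = 1 \left(8 + 39\right) = 1 \cdot 47 = 47$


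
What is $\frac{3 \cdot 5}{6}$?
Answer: $\frac{5}{2} \approx 2.5$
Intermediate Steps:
$\frac{3 \cdot 5}{6} = 15 \cdot \frac{1}{6} = \frac{5}{2}$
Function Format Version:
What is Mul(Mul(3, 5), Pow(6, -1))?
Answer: Rational(5, 2) ≈ 2.5000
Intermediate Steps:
Mul(Mul(3, 5), Pow(6, -1)) = Mul(15, Rational(1, 6)) = Rational(5, 2)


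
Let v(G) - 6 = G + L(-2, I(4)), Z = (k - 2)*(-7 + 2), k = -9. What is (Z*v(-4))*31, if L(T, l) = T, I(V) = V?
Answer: 0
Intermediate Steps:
Z = 55 (Z = (-9 - 2)*(-7 + 2) = -11*(-5) = 55)
v(G) = 4 + G (v(G) = 6 + (G - 2) = 6 + (-2 + G) = 4 + G)
(Z*v(-4))*31 = (55*(4 - 4))*31 = (55*0)*31 = 0*31 = 0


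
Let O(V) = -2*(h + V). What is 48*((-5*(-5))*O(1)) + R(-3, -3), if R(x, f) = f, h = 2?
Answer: -7203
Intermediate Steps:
O(V) = -4 - 2*V (O(V) = -2*(2 + V) = -4 - 2*V)
48*((-5*(-5))*O(1)) + R(-3, -3) = 48*((-5*(-5))*(-4 - 2*1)) - 3 = 48*(25*(-4 - 2)) - 3 = 48*(25*(-6)) - 3 = 48*(-150) - 3 = -7200 - 3 = -7203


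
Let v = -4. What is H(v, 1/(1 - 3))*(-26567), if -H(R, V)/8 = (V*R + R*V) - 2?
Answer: 425072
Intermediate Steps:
H(R, V) = 16 - 16*R*V (H(R, V) = -8*((V*R + R*V) - 2) = -8*((R*V + R*V) - 2) = -8*(2*R*V - 2) = -8*(-2 + 2*R*V) = 16 - 16*R*V)
H(v, 1/(1 - 3))*(-26567) = (16 - 16*(-4)/(1 - 3))*(-26567) = (16 - 16*(-4)/(-2))*(-26567) = (16 - 16*(-4)*(-½))*(-26567) = (16 - 32)*(-26567) = -16*(-26567) = 425072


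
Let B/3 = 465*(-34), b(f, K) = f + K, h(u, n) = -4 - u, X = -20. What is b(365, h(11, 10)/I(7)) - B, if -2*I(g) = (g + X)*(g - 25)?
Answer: 1864010/39 ≈ 47795.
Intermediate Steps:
I(g) = -(-25 + g)*(-20 + g)/2 (I(g) = -(g - 20)*(g - 25)/2 = -(-20 + g)*(-25 + g)/2 = -(-25 + g)*(-20 + g)/2)
b(f, K) = K + f
B = -47430 (B = 3*(465*(-34)) = 3*(-15810) = -47430)
b(365, h(11, 10)/I(7)) - B = ((-4 - 1*11)/(-250 - 1/2*7**2 + (45/2)*7) + 365) - 1*(-47430) = ((-4 - 11)/(-250 - 1/2*49 + 315/2) + 365) + 47430 = (-15/(-250 - 49/2 + 315/2) + 365) + 47430 = (-15/(-117) + 365) + 47430 = (-15*(-1/117) + 365) + 47430 = (5/39 + 365) + 47430 = 14240/39 + 47430 = 1864010/39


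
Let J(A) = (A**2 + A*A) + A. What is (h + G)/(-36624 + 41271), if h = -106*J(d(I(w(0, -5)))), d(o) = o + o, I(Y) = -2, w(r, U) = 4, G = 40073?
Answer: 37105/4647 ≈ 7.9847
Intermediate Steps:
d(o) = 2*o
J(A) = A + 2*A**2 (J(A) = (A**2 + A**2) + A = 2*A**2 + A = A + 2*A**2)
h = -2968 (h = -106*2*(-2)*(1 + 2*(2*(-2))) = -(-424)*(1 + 2*(-4)) = -(-424)*(1 - 8) = -(-424)*(-7) = -106*28 = -2968)
(h + G)/(-36624 + 41271) = (-2968 + 40073)/(-36624 + 41271) = 37105/4647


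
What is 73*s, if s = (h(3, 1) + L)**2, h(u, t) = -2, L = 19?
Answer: 21097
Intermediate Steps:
s = 289 (s = (-2 + 19)**2 = 17**2 = 289)
73*s = 73*289 = 21097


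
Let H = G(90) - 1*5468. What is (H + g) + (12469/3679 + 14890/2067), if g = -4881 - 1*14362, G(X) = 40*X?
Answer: -12342915230/584961 ≈ -21100.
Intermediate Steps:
H = -1868 (H = 40*90 - 1*5468 = 3600 - 5468 = -1868)
g = -19243 (g = -4881 - 14362 = -19243)
(H + g) + (12469/3679 + 14890/2067) = (-1868 - 19243) + (12469/3679 + 14890/2067) = -21111 + (12469*(1/3679) + 14890*(1/2067)) = -21111 + (12469/3679 + 14890/2067) = -21111 + 6196441/584961 = -12342915230/584961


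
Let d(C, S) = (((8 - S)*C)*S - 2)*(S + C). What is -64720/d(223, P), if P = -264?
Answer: -32360/328270313 ≈ -9.8577e-5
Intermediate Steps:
d(C, S) = (-2 + C*S*(8 - S))*(C + S) (d(C, S) = ((C*(8 - S))*S - 2)*(C + S) = (C*S*(8 - S) - 2)*(C + S) = (-2 + C*S*(8 - S))*(C + S))
-64720/d(223, P) = -64720/(-2*223 - 2*(-264) - 1*223*(-264)**3 - 1*223**2*(-264)**2 + 8*223*(-264)**2 + 8*(-264)*223**2) = -64720/(-446 + 528 - 1*223*(-18399744) - 1*49729*69696 + 8*223*69696 + 8*(-264)*49729) = -64720/(-446 + 528 + 4103142912 - 3465912384 + 124337664 - 105027648) = -64720/656540626 = -64720*1/656540626 = -32360/328270313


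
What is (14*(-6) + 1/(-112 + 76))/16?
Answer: -3025/576 ≈ -5.2517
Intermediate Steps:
(14*(-6) + 1/(-112 + 76))/16 = (-84 + 1/(-36))/16 = (-84 - 1/36)/16 = (1/16)*(-3025/36) = -3025/576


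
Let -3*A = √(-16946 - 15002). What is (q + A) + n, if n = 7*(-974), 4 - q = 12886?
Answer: -19700 - 14*I*√163/3 ≈ -19700.0 - 59.58*I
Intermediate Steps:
q = -12882 (q = 4 - 1*12886 = 4 - 12886 = -12882)
A = -14*I*√163/3 (A = -√(-16946 - 15002)/3 = -14*I*√163/3 ≈ -59.58*I)
n = -6818
(q + A) + n = (-12882 - 14*I*√163/3) - 6818 = -19700 - 14*I*√163/3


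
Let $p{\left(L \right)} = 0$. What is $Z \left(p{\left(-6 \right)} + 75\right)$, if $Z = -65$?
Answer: $-4875$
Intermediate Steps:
$Z \left(p{\left(-6 \right)} + 75\right) = - 65 \left(0 + 75\right) = \left(-65\right) 75 = -4875$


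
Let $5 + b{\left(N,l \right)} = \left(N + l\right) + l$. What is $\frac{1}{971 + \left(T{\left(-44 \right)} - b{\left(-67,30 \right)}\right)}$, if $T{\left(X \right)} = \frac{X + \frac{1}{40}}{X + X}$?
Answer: $\frac{3520}{3461919} \approx 0.0010168$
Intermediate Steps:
$T{\left(X \right)} = \frac{\frac{1}{40} + X}{2 X}$ ($T{\left(X \right)} = \frac{X + \frac{1}{40}}{2 X} = \left(\frac{1}{40} + X\right) \frac{1}{2 X} = \frac{\frac{1}{40} + X}{2 X}$)
$b{\left(N,l \right)} = -5 + N + 2 l$ ($b{\left(N,l \right)} = -5 + \left(\left(N + l\right) + l\right) = -5 + \left(N + 2 l\right) = -5 + N + 2 l$)
$\frac{1}{971 + \left(T{\left(-44 \right)} - b{\left(-67,30 \right)}\right)} = \frac{1}{971 - \left(-72 + 60 - \frac{1 + 40 \left(-44\right)}{80 \left(-44\right)}\right)} = \frac{1}{971 + \left(\frac{1}{80} \left(- \frac{1}{44}\right) \left(1 - 1760\right) - \left(-5 - 67 + 60\right)\right)} = \frac{1}{971 + \left(\frac{1}{80} \left(- \frac{1}{44}\right) \left(-1759\right) - -12\right)} = \frac{1}{971 + \left(\frac{1759}{3520} + 12\right)} = \frac{1}{971 + \frac{43999}{3520}} = \frac{1}{\frac{3461919}{3520}} = \frac{3520}{3461919}$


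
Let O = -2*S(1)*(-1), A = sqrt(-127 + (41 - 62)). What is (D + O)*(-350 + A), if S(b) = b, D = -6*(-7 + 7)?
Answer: -700 + 4*I*sqrt(37) ≈ -700.0 + 24.331*I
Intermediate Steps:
D = 0 (D = -6*0 = 0)
A = 2*I*sqrt(37) (A = sqrt(-127 - 21) = sqrt(-148) = 2*I*sqrt(37) ≈ 12.166*I)
O = 2 (O = -2*1*(-1) = -2*(-1) = 2)
(D + O)*(-350 + A) = (0 + 2)*(-350 + 2*I*sqrt(37)) = 2*(-350 + 2*I*sqrt(37)) = -700 + 4*I*sqrt(37)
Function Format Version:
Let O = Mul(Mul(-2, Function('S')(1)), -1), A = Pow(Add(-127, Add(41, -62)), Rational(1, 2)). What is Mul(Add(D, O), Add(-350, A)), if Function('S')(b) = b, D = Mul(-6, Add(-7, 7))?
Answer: Add(-700, Mul(4, I, Pow(37, Rational(1, 2)))) ≈ Add(-700.00, Mul(24.331, I))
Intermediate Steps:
D = 0 (D = Mul(-6, 0) = 0)
A = Mul(2, I, Pow(37, Rational(1, 2))) (A = Pow(Add(-127, -21), Rational(1, 2)) = Pow(-148, Rational(1, 2)) = Mul(2, I, Pow(37, Rational(1, 2))) ≈ Mul(12.166, I))
O = 2 (O = Mul(Mul(-2, 1), -1) = Mul(-2, -1) = 2)
Mul(Add(D, O), Add(-350, A)) = Mul(Add(0, 2), Add(-350, Mul(2, I, Pow(37, Rational(1, 2))))) = Mul(2, Add(-350, Mul(2, I, Pow(37, Rational(1, 2))))) = Add(-700, Mul(4, I, Pow(37, Rational(1, 2))))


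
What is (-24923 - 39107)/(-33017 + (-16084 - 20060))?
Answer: 64030/69161 ≈ 0.92581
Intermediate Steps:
(-24923 - 39107)/(-33017 + (-16084 - 20060)) = -64030/(-33017 - 36144) = -64030/(-69161) = -64030*(-1/69161) = 64030/69161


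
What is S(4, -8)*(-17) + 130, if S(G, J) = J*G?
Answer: 674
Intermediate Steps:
S(G, J) = G*J
S(4, -8)*(-17) + 130 = (4*(-8))*(-17) + 130 = -32*(-17) + 130 = 544 + 130 = 674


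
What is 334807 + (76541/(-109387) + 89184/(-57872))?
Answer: 132466433406718/395652779 ≈ 3.3481e+5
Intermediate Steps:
334807 + (76541/(-109387) + 89184/(-57872)) = 334807 + (76541*(-1/109387) + 89184*(-1/57872)) = 334807 + (-76541/109387 - 5574/3617) = 334807 - 886571935/395652779 = 132466433406718/395652779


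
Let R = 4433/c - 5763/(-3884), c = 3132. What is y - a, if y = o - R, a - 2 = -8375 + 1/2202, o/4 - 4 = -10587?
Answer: -18952609999901/558055062 ≈ -33962.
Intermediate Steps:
o = -42332 (o = 16 + 4*(-10587) = 16 - 42348 = -42332)
R = 2204218/760293 (R = 4433/3132 - 5763/(-3884) = 4433*(1/3132) - 5763*(-1/3884) = 4433/3132 + 5763/3884 = 2204218/760293 ≈ 2.8992)
a = -18437345/2202 (a = 2 + (-8375 + 1/2202) = 2 - 18441749/2202 = -18437345/2202 ≈ -8373.0)
y = -32186927494/760293 (y = -42332 - 1*2204218/760293 = -42332 - 2204218/760293 = -32186927494/760293 ≈ -42335.)
y - a = -32186927494/760293 - 1*(-18437345/2202) = -32186927494/760293 + 18437345/2202 = -18952609999901/558055062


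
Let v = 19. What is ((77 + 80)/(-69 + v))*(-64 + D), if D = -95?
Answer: 24963/50 ≈ 499.26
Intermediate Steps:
((77 + 80)/(-69 + v))*(-64 + D) = ((77 + 80)/(-69 + 19))*(-64 - 95) = (157/(-50))*(-159) = (157*(-1/50))*(-159) = -157/50*(-159) = 24963/50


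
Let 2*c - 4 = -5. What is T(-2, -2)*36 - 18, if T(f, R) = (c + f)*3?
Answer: -288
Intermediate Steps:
c = -½ (c = 2 + (½)*(-5) = 2 - 5/2 = -½ ≈ -0.50000)
T(f, R) = -3/2 + 3*f (T(f, R) = (-½ + f)*3 = -3/2 + 3*f)
T(-2, -2)*36 - 18 = (-3/2 + 3*(-2))*36 - 18 = (-3/2 - 6)*36 - 18 = -15/2*36 - 18 = -270 - 18 = -288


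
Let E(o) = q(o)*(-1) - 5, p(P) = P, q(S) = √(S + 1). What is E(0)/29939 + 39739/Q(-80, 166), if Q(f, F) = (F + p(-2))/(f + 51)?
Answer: -34502632693/4909996 ≈ -7027.0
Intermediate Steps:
q(S) = √(1 + S)
E(o) = -5 - √(1 + o) (E(o) = √(1 + o)*(-1) - 5 = -√(1 + o) - 5 = -5 - √(1 + o))
Q(f, F) = (-2 + F)/(51 + f) (Q(f, F) = (F - 2)/(f + 51) = (-2 + F)/(51 + f))
E(0)/29939 + 39739/Q(-80, 166) = (-5 - √(1 + 0))/29939 + 39739/(((-2 + 166)/(51 - 80))) = (-5 - √1)*(1/29939) + 39739/((164/(-29))) = (-5 - 1*1)*(1/29939) + 39739/((-1/29*164)) = (-5 - 1)*(1/29939) + 39739/(-164/29) = -6*1/29939 + 39739*(-29/164) = -6/29939 - 1152431/164 = -34502632693/4909996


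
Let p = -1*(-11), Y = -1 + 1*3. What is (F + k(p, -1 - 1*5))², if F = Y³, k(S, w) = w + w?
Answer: 16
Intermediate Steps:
Y = 2 (Y = -1 + 3 = 2)
p = 11
k(S, w) = 2*w
F = 8 (F = 2³ = 8)
(F + k(p, -1 - 1*5))² = (8 + 2*(-1 - 1*5))² = (8 + 2*(-1 - 5))² = (8 + 2*(-6))² = (8 - 12)² = (-4)² = 16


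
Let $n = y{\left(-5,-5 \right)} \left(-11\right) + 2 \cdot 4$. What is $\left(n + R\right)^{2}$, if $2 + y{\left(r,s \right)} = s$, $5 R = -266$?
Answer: $\frac{25281}{25} \approx 1011.2$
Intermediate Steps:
$R = - \frac{266}{5}$ ($R = \frac{1}{5} \left(-266\right) = - \frac{266}{5} \approx -53.2$)
$y{\left(r,s \right)} = -2 + s$
$n = 85$ ($n = \left(-2 - 5\right) \left(-11\right) + 2 \cdot 4 = \left(-7\right) \left(-11\right) + 8 = 77 + 8 = 85$)
$\left(n + R\right)^{2} = \left(85 - \frac{266}{5}\right)^{2} = \left(\frac{159}{5}\right)^{2} = \frac{25281}{25}$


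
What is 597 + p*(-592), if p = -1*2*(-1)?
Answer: -587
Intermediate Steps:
p = 2 (p = -2*(-1) = 2)
597 + p*(-592) = 597 + 2*(-592) = 597 - 1184 = -587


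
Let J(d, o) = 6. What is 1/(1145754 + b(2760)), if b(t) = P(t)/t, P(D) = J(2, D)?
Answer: 460/527046841 ≈ 8.7279e-7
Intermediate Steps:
P(D) = 6
b(t) = 6/t
1/(1145754 + b(2760)) = 1/(1145754 + 6/2760) = 1/(1145754 + 6*(1/2760)) = 1/(1145754 + 1/460) = 1/(527046841/460) = 460/527046841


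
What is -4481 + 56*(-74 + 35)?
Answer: -6665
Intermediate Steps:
-4481 + 56*(-74 + 35) = -4481 + 56*(-39) = -4481 - 2184 = -6665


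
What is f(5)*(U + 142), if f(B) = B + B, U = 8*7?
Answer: 1980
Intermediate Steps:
U = 56
f(B) = 2*B
f(5)*(U + 142) = (2*5)*(56 + 142) = 10*198 = 1980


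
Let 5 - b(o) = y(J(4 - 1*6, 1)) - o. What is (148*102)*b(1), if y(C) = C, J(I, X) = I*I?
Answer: 30192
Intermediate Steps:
J(I, X) = I²
b(o) = 1 + o (b(o) = 5 - ((4 - 1*6)² - o) = 5 - ((4 - 6)² - o) = 5 - ((-2)² - o) = 5 - (4 - o) = 5 + (-4 + o) = 1 + o)
(148*102)*b(1) = (148*102)*(1 + 1) = 15096*2 = 30192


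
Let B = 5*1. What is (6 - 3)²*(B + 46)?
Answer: 459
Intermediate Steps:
B = 5
(6 - 3)²*(B + 46) = (6 - 3)²*(5 + 46) = 3²*51 = 9*51 = 459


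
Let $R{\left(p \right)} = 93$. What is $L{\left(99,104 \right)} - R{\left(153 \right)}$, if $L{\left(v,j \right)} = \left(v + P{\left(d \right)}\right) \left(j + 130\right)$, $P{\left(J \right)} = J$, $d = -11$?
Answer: $20499$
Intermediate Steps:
$L{\left(v,j \right)} = \left(-11 + v\right) \left(130 + j\right)$ ($L{\left(v,j \right)} = \left(v - 11\right) \left(j + 130\right) = \left(-11 + v\right) \left(130 + j\right)$)
$L{\left(99,104 \right)} - R{\left(153 \right)} = \left(-1430 - 1144 + 130 \cdot 99 + 104 \cdot 99\right) - 93 = \left(-1430 - 1144 + 12870 + 10296\right) - 93 = 20592 - 93 = 20499$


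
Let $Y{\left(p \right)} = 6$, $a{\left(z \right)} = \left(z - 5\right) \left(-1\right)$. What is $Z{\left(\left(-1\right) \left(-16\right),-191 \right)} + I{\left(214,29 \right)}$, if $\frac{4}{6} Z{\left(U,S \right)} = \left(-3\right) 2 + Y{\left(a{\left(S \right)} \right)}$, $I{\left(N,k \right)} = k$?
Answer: $29$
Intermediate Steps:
$a{\left(z \right)} = 5 - z$ ($a{\left(z \right)} = \left(-5 + z\right) \left(-1\right) = 5 - z$)
$Z{\left(U,S \right)} = 0$ ($Z{\left(U,S \right)} = \frac{3 \left(\left(-3\right) 2 + 6\right)}{2} = \frac{3 \left(-6 + 6\right)}{2} = \frac{3}{2} \cdot 0 = 0$)
$Z{\left(\left(-1\right) \left(-16\right),-191 \right)} + I{\left(214,29 \right)} = 0 + 29 = 29$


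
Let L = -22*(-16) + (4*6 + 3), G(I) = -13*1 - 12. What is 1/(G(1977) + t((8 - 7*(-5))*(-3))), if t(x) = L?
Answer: 1/354 ≈ 0.0028249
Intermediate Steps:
G(I) = -25 (G(I) = -13 - 12 = -25)
L = 379 (L = 352 + (24 + 3) = 352 + 27 = 379)
t(x) = 379
1/(G(1977) + t((8 - 7*(-5))*(-3))) = 1/(-25 + 379) = 1/354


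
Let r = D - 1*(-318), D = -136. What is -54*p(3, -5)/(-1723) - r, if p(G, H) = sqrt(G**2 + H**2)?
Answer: -182 + 54*sqrt(34)/1723 ≈ -181.82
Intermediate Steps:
r = 182 (r = -136 - 1*(-318) = -136 + 318 = 182)
-54*p(3, -5)/(-1723) - r = -54*sqrt(3**2 + (-5)**2)/(-1723) - 1*182 = -54*sqrt(9 + 25)*(-1/1723) - 182 = -54*sqrt(34)*(-1/1723) - 182 = 54*sqrt(34)/1723 - 182 = -182 + 54*sqrt(34)/1723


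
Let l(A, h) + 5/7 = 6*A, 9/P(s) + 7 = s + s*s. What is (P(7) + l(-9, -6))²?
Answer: 7139584/2401 ≈ 2973.6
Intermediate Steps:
P(s) = 9/(-7 + s + s²) (P(s) = 9/(-7 + (s + s*s)) = 9/(-7 + (s + s²)) = 9/(-7 + s + s²))
l(A, h) = -5/7 + 6*A
(P(7) + l(-9, -6))² = (9/(-7 + 7 + 7²) + (-5/7 + 6*(-9)))² = (9/(-7 + 7 + 49) + (-5/7 - 54))² = (9/49 - 383/7)² = (-2672/49)² = 7139584/2401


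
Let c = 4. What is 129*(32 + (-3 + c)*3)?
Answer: 4515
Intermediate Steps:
129*(32 + (-3 + c)*3) = 129*(32 + (-3 + 4)*3) = 129*(32 + 1*3) = 129*(32 + 3) = 129*35 = 4515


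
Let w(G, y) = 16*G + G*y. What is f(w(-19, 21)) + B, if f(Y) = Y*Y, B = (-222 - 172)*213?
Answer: 410287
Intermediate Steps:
B = -83922 (B = -394*213 = -83922)
f(Y) = Y²
f(w(-19, 21)) + B = (-19*(16 + 21))² - 83922 = (-19*37)² - 83922 = (-703)² - 83922 = 494209 - 83922 = 410287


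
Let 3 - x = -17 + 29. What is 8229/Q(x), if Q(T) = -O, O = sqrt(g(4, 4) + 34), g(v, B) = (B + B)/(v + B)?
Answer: -8229*sqrt(35)/35 ≈ -1391.0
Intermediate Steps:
g(v, B) = 2*B/(B + v) (g(v, B) = (2*B)/(B + v) = 2*B/(B + v))
x = -9 (x = 3 - (-17 + 29) = 3 - 1*12 = 3 - 12 = -9)
O = sqrt(35) (O = sqrt(2*4/(4 + 4) + 34) = sqrt(2*4/8 + 34) = sqrt(2*4*(1/8) + 34) = sqrt(1 + 34) = sqrt(35) ≈ 5.9161)
Q(T) = -sqrt(35)
8229/Q(x) = 8229/((-sqrt(35))) = 8229*(-sqrt(35)/35) = -8229*sqrt(35)/35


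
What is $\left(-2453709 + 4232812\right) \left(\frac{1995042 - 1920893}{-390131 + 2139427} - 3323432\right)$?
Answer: $- \frac{10343111030298878469}{1749296} \approx -5.9127 \cdot 10^{12}$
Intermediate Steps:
$\left(-2453709 + 4232812\right) \left(\frac{1995042 - 1920893}{-390131 + 2139427} - 3323432\right) = 1779103 \left(\frac{74149}{1749296} - 3323432\right) = 1779103 \left(- \frac{5813666229723}{1749296}\right) = - \frac{10343111030298878469}{1749296}$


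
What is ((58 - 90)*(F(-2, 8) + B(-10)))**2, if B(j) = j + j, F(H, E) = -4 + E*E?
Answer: 1638400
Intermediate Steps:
F(H, E) = -4 + E**2
B(j) = 2*j
((58 - 90)*(F(-2, 8) + B(-10)))**2 = ((58 - 90)*((-4 + 8**2) + 2*(-10)))**2 = (-32*((-4 + 64) - 20))**2 = (-32*(60 - 20))**2 = (-32*40)**2 = (-1280)**2 = 1638400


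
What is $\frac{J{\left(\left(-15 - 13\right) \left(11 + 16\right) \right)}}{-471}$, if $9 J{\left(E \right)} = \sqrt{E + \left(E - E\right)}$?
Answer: $- \frac{2 i \sqrt{21}}{1413} \approx - 0.0064863 i$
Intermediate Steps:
$J{\left(E \right)} = \frac{\sqrt{E}}{9}$ ($J{\left(E \right)} = \frac{\sqrt{E + \left(E - E\right)}}{9} = \frac{\sqrt{E + 0}}{9} = \frac{\sqrt{E}}{9}$)
$\frac{J{\left(\left(-15 - 13\right) \left(11 + 16\right) \right)}}{-471} = \frac{\frac{1}{9} \sqrt{\left(-15 - 13\right) \left(11 + 16\right)}}{-471} = \frac{\sqrt{\left(-28\right) 27}}{9} \left(- \frac{1}{471}\right) = \frac{\sqrt{-756}}{9} \left(- \frac{1}{471}\right) = \frac{6 i \sqrt{21}}{9} \left(- \frac{1}{471}\right) = \frac{2 i \sqrt{21}}{3} \left(- \frac{1}{471}\right) = - \frac{2 i \sqrt{21}}{1413}$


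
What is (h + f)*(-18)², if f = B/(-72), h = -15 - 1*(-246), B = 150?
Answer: 74169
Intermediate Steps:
h = 231 (h = -15 + 246 = 231)
f = -25/12 (f = 150/(-72) = 150*(-1/72) = -25/12 ≈ -2.0833)
(h + f)*(-18)² = (231 - 25/12)*(-18)² = (2747/12)*324 = 74169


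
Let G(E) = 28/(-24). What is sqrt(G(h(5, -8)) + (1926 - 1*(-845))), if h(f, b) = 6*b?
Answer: sqrt(99714)/6 ≈ 52.629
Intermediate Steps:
G(E) = -7/6 (G(E) = 28*(-1/24) = -7/6)
sqrt(G(h(5, -8)) + (1926 - 1*(-845))) = sqrt(-7/6 + (1926 - 1*(-845))) = sqrt(-7/6 + (1926 + 845)) = sqrt(-7/6 + 2771) = sqrt(16619/6) = sqrt(99714)/6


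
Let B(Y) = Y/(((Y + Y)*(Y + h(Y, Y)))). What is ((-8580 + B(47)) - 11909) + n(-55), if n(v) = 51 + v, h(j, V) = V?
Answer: -3852683/188 ≈ -20493.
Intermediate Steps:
B(Y) = 1/(4*Y) (B(Y) = Y/(((Y + Y)*(Y + Y))) = Y/(((2*Y)*(2*Y))) = Y/((4*Y**2)) = Y*(1/(4*Y**2)) = 1/(4*Y))
((-8580 + B(47)) - 11909) + n(-55) = ((-8580 + (1/4)/47) - 11909) + (51 - 55) = ((-8580 + (1/4)*(1/47)) - 11909) - 4 = ((-8580 + 1/188) - 11909) - 4 = (-1613039/188 - 11909) - 4 = -3851931/188 - 4 = -3852683/188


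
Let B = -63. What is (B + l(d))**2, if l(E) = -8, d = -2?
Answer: 5041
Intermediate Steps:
(B + l(d))**2 = (-63 - 8)**2 = (-71)**2 = 5041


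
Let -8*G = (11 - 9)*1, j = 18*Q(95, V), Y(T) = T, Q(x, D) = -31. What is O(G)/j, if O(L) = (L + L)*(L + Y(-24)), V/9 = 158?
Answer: -97/4464 ≈ -0.021729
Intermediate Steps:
V = 1422 (V = 9*158 = 1422)
j = -558 (j = 18*(-31) = -558)
G = -¼ (G = -(11 - 9)/8 = -1/4 = -⅛*2 = -¼ ≈ -0.25000)
O(L) = 2*L*(-24 + L) (O(L) = (L + L)*(L - 24) = (2*L)*(-24 + L) = 2*L*(-24 + L))
O(G)/j = (2*(-¼)*(-24 - ¼))/(-558) = (2*(-¼)*(-97/4))*(-1/558) = (97/8)*(-1/558) = -97/4464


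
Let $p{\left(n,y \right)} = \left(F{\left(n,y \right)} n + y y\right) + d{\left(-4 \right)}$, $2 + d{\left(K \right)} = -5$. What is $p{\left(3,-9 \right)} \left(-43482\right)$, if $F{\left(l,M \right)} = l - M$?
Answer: $-4783020$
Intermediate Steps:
$d{\left(K \right)} = -7$ ($d{\left(K \right)} = -2 - 5 = -7$)
$p{\left(n,y \right)} = -7 + y^{2} + n \left(n - y\right)$ ($p{\left(n,y \right)} = \left(\left(n - y\right) n + y y\right) - 7 = \left(n \left(n - y\right) + y^{2}\right) - 7 = \left(y^{2} + n \left(n - y\right)\right) - 7 = -7 + y^{2} + n \left(n - y\right)$)
$p{\left(3,-9 \right)} \left(-43482\right) = \left(-7 + \left(-9\right)^{2} + 3 \left(3 - -9\right)\right) \left(-43482\right) = \left(-7 + 81 + 3 \left(3 + 9\right)\right) \left(-43482\right) = \left(-7 + 81 + 3 \cdot 12\right) \left(-43482\right) = \left(-7 + 81 + 36\right) \left(-43482\right) = 110 \left(-43482\right) = -4783020$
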